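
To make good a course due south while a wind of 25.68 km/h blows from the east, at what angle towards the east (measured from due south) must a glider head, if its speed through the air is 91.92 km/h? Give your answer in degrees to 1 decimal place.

The wind pushes perpendicular to the desired track; the heading must have a component into the wind equal to 25.68 km/h: 91.92 sin θ = 25.68.
sin θ = 0.2794, so θ = 16.223°.

16.2°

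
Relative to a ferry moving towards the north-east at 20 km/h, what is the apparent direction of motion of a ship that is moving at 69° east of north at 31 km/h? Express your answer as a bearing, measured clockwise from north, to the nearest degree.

102°

Taking east as x and north as y: ship velocity = (28.941, 11.109) km/h; ferry velocity = (14.142, 14.142) km/h.
Velocity of ship relative to ferry = (28.941, 11.109) − (14.142, 14.142) = (14.799, -3.033) km/h.
Bearing = atan2(14.80, -3.03) = 101.58° clockwise from north.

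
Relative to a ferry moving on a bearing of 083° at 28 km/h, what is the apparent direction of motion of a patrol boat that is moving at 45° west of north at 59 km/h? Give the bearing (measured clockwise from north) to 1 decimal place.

298.9°

Taking east as x and north as y: patrol boat velocity = (-41.719, 41.719) km/h; ferry velocity = (27.791, 3.412) km/h.
Velocity of patrol boat relative to ferry = (-41.719, 41.719) − (27.791, 3.412) = (-69.511, 38.307) km/h.
Bearing = atan2(-69.51, 38.31) = 298.86° clockwise from north.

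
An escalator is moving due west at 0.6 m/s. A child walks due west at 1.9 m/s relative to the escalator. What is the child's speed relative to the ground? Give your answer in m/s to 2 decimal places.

2.50 m/s

Taking east as x and north as y: escalator velocity = (-0.600, 0.000) m/s; child velocity relative to escalator = (-1.900, 0.000) m/s.
Velocity relative to ground = (-0.600, 0.000) + (-1.900, 0.000) = (-2.500, 0.000) m/s.
Speed = |(-2.500, 0.000)| = 2.500 m/s.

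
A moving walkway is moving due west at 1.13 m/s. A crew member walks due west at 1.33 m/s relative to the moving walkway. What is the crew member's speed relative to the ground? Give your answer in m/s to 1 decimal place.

2.5 m/s

Taking east as x and north as y: moving walkway velocity = (-1.130, 0.000) m/s; crew member velocity relative to moving walkway = (-1.330, 0.000) m/s.
Velocity relative to ground = (-1.130, 0.000) + (-1.330, 0.000) = (-2.460, 0.000) m/s.
Speed = |(-2.460, 0.000)| = 2.460 m/s.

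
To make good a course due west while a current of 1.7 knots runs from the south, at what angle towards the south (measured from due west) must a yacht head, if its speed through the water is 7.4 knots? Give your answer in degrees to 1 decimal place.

The current pushes perpendicular to the desired track; the heading must have a component into the current equal to 1.7 knots: 7.4 sin θ = 1.7.
sin θ = 0.2297, so θ = 13.281°.

13.3°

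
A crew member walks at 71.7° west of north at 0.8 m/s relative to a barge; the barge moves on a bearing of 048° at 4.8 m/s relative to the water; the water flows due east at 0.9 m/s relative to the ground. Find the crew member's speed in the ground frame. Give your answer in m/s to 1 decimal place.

In east/north components (m/s): crew member relative to barge = (-0.760, 0.251); barge relative to water = (3.567, 3.212); water relative to ground = (0.900, 0.000).
Sum = (3.708, 3.463) m/s.
Speed = |(3.708, 3.463)| = 5.073 m/s.

5.1 m/s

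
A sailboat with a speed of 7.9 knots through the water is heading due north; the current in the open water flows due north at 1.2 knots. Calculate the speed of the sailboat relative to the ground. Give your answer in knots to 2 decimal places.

9.10 knots

Taking east as x and north as y: velocity relative to the water = (0.000, 7.900) knots; the water relative to ground = (0.000, 1.200) knots.
Velocity relative to ground = (0.000, 7.900) + (0.000, 1.200) = (0.000, 9.100) knots.
Speed = |(0.000, 9.100)| = 9.100 knots.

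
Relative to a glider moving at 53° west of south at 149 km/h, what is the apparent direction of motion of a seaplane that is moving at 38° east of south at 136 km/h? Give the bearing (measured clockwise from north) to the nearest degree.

095°

Taking east as x and north as y: seaplane velocity = (83.730, -107.169) km/h; glider velocity = (-118.997, -89.670) km/h.
Velocity of seaplane relative to glider = (83.730, -107.169) − (-118.997, -89.670) = (202.727, -17.499) km/h.
Bearing = atan2(202.73, -17.50) = 94.93° clockwise from north.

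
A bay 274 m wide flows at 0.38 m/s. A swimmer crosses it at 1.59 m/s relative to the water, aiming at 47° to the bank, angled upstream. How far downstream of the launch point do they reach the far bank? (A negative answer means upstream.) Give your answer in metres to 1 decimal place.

-166.0 m

Perpendicular speed = 1.163 m/s; crossing time = 274 / 1.163 = 235.627 s.
Net downstream speed = -0.704 m/s.
Drift = -0.704 × 235.627 = -165.971 m (upstream).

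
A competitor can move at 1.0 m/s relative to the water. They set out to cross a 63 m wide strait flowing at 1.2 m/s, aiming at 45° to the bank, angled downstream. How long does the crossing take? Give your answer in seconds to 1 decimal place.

89.1 s

The component of the competitor's velocity perpendicular to the bank is 1.0 × sin 45° = 0.707 m/s.
The flow acts along the bank and has no component across it.
Time = 63 / 0.707 = 89.095 s.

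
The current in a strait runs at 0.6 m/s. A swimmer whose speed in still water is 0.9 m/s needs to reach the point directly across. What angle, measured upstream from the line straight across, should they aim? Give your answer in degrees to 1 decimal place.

41.8°

To cancel the current, the upstream component of the swimmer's velocity must equal the flow: 0.9 sin θ = 0.6.
sin θ = 0.6 / 0.9 = 0.6667.
θ = arcsin(0.6667) = 41.810°.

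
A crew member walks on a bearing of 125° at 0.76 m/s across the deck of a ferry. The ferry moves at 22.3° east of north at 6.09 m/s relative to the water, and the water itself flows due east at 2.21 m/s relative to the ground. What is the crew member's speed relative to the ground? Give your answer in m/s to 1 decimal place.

In east/north components (m/s): crew member relative to ferry = (0.623, -0.436); ferry relative to water = (2.311, 5.635); water relative to ground = (2.210, 0.000).
Sum = (5.143, 5.199) m/s.
Speed = |(5.143, 5.199)| = 7.313 m/s.

7.3 m/s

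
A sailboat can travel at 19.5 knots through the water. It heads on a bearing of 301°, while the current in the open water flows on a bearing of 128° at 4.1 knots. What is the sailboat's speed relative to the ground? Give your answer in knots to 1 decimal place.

15.4 knots

Taking east as x and north as y: velocity relative to the water = (-16.715, 10.043) knots; the water relative to ground = (3.231, -2.524) knots.
Velocity relative to ground = (-16.715, 10.043) + (3.231, -2.524) = (-13.484, 7.519) knots.
Speed = |(-13.484, 7.519)| = 15.439 knots.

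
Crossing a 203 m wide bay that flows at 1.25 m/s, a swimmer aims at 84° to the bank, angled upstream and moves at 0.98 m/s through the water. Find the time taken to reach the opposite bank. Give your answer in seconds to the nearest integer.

208 s

The component of the swimmer's velocity perpendicular to the bank is 0.98 × sin 84° = 0.975 m/s.
Only the cross-stream component determines the crossing time; the current contributes nothing perpendicular to the bank.
Time = 203 / 0.975 = 208.284 s.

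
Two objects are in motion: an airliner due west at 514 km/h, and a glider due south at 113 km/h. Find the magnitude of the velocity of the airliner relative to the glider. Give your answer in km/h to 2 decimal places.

Taking east as x and north as y: airliner velocity = (-514.000, 0.000) km/h; glider velocity = (0.000, -113.000) km/h.
Velocity of airliner relative to glider = (-514.000, 0.000) − (0.000, -113.000) = (-514.000, 113.000) km/h.
Magnitude = |(-514.000, 113.000)| = 526.275 km/h.

526.27 km/h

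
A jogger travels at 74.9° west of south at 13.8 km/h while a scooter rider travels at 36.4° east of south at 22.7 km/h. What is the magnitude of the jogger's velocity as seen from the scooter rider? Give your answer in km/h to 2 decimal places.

30.55 km/h

Taking east as x and north as y: jogger velocity = (-13.324, -3.595) km/h; scooter rider velocity = (13.471, -18.271) km/h.
Velocity of jogger relative to scooter rider = (-13.324, -3.595) − (13.471, -18.271) = (-26.794, 14.676) km/h.
Magnitude = |(-26.794, 14.676)| = 30.550 km/h.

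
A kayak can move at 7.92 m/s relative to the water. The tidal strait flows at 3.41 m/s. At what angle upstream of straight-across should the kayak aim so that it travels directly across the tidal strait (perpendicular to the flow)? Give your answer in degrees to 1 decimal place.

25.5°

To cancel the current, the upstream component of the kayak's velocity must equal the flow: 7.92 sin θ = 3.41.
sin θ = 3.41 / 7.92 = 0.4306.
θ = arcsin(0.4306) = 25.503°.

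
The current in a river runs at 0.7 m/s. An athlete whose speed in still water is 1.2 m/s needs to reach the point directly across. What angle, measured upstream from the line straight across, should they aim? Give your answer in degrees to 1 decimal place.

To cancel the current, the upstream component of the athlete's velocity must equal the flow: 1.2 sin θ = 0.7.
sin θ = 0.7 / 1.2 = 0.5833.
θ = arcsin(0.5833) = 35.685°.

35.7°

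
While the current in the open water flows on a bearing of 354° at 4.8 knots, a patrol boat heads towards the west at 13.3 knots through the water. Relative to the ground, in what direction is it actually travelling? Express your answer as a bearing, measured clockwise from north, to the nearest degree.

Taking east as x and north as y: velocity relative to the water = (-13.300, 0.000) knots; the water relative to ground = (-0.502, 4.774) knots.
Velocity relative to ground = (-13.300, 0.000) + (-0.502, 4.774) = (-13.802, 4.774) knots.
Bearing = atan2(-13.80, 4.77) = 289.08° clockwise from north.

289°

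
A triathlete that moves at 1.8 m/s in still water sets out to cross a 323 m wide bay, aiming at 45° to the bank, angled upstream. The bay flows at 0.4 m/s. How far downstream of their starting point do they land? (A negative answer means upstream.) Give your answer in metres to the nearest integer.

Perpendicular speed = 1.273 m/s; crossing time = 323 / 1.273 = 253.773 s.
Net downstream speed = -0.873 m/s.
Drift = -0.873 × 253.773 = -221.491 m (upstream).

-221 m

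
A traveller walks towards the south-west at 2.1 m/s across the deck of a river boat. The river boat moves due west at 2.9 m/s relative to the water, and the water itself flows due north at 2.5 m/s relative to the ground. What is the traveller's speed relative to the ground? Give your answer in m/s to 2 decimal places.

In east/north components (m/s): traveller relative to river boat = (-1.485, -1.485); river boat relative to water = (-2.900, 0.000); water relative to ground = (0.000, 2.500).
Sum = (-4.385, 1.015) m/s.
Speed = |(-4.385, 1.015)| = 4.501 m/s.

4.50 m/s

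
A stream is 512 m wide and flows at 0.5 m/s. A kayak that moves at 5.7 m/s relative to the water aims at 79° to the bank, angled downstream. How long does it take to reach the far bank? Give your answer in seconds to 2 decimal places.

The component of the kayak's velocity perpendicular to the bank is 5.7 × sin 79° = 5.595 m/s.
Only the cross-stream component determines the crossing time; the current contributes nothing perpendicular to the bank.
Time = 512 / 5.595 = 91.506 s.

91.51 s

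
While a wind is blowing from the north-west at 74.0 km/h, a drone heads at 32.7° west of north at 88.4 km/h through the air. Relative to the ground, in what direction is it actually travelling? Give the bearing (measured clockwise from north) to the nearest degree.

Taking east as x and north as y: velocity relative to the air = (-47.757, 74.390) km/h; the air relative to ground = (52.326, -52.326) km/h.
Velocity relative to ground = (-47.757, 74.390) + (52.326, -52.326) = (4.569, 22.064) km/h.
Bearing = atan2(4.57, 22.06) = 11.70° clockwise from north.

012°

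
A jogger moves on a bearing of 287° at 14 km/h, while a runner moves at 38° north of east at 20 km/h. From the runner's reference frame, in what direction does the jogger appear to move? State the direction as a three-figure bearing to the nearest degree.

254°

Taking east as x and north as y: jogger velocity = (-13.388, 4.093) km/h; runner velocity = (15.760, 12.313) km/h.
Velocity of jogger relative to runner = (-13.388, 4.093) − (15.760, 12.313) = (-29.148, -8.220) km/h.
Bearing = atan2(-29.15, -8.22) = 254.25° clockwise from north.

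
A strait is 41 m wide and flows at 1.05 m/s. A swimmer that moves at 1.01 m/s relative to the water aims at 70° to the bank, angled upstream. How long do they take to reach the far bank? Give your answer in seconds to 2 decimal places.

The component of the swimmer's velocity perpendicular to the bank is 1.01 × sin 70° = 0.949 m/s.
Only the cross-stream component determines the crossing time; the current contributes nothing perpendicular to the bank.
Time = 41 / 0.949 = 43.199 s.

43.20 s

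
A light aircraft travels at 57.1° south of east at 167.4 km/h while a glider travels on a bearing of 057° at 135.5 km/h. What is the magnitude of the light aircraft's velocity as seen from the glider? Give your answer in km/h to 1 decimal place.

215.6 km/h

Taking east as x and north as y: light aircraft velocity = (90.927, -140.552) km/h; glider velocity = (113.640, 73.799) km/h.
Velocity of light aircraft relative to glider = (90.927, -140.552) − (113.640, 73.799) = (-22.712, -214.351) km/h.
Magnitude = |(-22.712, -214.351)| = 215.551 km/h.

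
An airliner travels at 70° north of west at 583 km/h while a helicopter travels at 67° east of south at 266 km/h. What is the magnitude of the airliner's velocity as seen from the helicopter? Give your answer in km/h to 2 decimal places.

Taking east as x and north as y: airliner velocity = (-199.398, 547.841) km/h; helicopter velocity = (244.854, -103.934) km/h.
Velocity of airliner relative to helicopter = (-199.398, 547.841) − (244.854, -103.934) = (-444.252, 651.775) km/h.
Magnitude = |(-444.252, 651.775)| = 788.778 km/h.

788.78 km/h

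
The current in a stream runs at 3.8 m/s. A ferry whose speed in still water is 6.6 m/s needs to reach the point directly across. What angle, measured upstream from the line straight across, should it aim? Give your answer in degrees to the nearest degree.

35°

To cancel the current, the upstream component of the ferry's velocity must equal the flow: 6.6 sin θ = 3.8.
sin θ = 3.8 / 6.6 = 0.5758.
θ = arcsin(0.5758) = 35.153°.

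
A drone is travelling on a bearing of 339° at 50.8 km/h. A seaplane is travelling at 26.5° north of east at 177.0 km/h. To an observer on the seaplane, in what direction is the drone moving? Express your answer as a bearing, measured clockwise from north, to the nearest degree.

Taking east as x and north as y: drone velocity = (-18.205, 47.426) km/h; seaplane velocity = (158.403, 78.977) km/h.
Velocity of drone relative to seaplane = (-18.205, 47.426) − (158.403, 78.977) = (-176.608, -31.551) km/h.
Bearing = atan2(-176.61, -31.55) = 259.87° clockwise from north.

260°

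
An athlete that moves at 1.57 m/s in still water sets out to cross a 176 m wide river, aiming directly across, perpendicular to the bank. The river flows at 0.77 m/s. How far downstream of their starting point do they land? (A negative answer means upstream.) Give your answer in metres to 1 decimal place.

Perpendicular speed = 1.570 m/s; crossing time = 176 / 1.570 = 112.102 s.
Net downstream speed = 0.770 m/s.
Drift = 0.770 × 112.102 = 86.318 m (downstream).

86.3 m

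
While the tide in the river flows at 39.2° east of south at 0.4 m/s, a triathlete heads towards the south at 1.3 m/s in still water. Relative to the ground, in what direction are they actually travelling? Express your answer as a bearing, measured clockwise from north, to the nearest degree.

171°

Taking east as x and north as y: velocity relative to the water = (0.000, -1.300) m/s; the water relative to ground = (0.253, -0.310) m/s.
Velocity relative to ground = (0.000, -1.300) + (0.253, -0.310) = (0.253, -1.610) m/s.
Bearing = atan2(0.25, -1.61) = 171.08° clockwise from north.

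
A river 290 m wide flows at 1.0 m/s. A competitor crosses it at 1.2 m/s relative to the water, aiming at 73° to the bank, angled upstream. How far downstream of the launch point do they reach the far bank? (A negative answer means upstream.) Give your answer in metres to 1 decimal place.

164.0 m

Perpendicular speed = 1.148 m/s; crossing time = 290 / 1.148 = 252.709 s.
Net downstream speed = 0.649 m/s.
Drift = 0.649 × 252.709 = 164.047 m (downstream).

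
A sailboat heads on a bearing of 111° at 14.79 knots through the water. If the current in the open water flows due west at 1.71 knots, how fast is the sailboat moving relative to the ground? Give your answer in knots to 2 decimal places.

Taking east as x and north as y: velocity relative to the water = (13.808, -5.300) knots; the water relative to ground = (-1.710, 0.000) knots.
Velocity relative to ground = (13.808, -5.300) + (-1.710, 0.000) = (12.098, -5.300) knots.
Speed = |(12.098, -5.300)| = 13.208 knots.

13.21 knots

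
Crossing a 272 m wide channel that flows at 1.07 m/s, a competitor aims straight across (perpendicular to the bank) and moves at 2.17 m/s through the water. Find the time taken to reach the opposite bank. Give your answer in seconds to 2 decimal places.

125.35 s

The component of the competitor's velocity perpendicular to the bank is 2.17 m/s.
Only the cross-stream component determines the crossing time; the current contributes nothing perpendicular to the bank.
Time = 272 / 2.170 = 125.346 s.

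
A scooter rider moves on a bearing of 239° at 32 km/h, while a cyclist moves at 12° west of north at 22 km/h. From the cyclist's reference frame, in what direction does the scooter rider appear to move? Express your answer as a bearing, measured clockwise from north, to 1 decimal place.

Taking east as x and north as y: scooter rider velocity = (-27.429, -16.481) km/h; cyclist velocity = (-4.574, 21.519) km/h.
Velocity of scooter rider relative to cyclist = (-27.429, -16.481) − (-4.574, 21.519) = (-22.855, -38.000) km/h.
Bearing = atan2(-22.86, -38.00) = 211.02° clockwise from north.

211.0°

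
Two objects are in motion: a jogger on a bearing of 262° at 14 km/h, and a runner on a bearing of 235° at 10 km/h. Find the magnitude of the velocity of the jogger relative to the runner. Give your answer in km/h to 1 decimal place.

6.8 km/h

Taking east as x and north as y: jogger velocity = (-13.864, -1.948) km/h; runner velocity = (-8.192, -5.736) km/h.
Velocity of jogger relative to runner = (-13.864, -1.948) − (-8.192, -5.736) = (-5.672, 3.787) km/h.
Magnitude = |(-5.672, 3.787)| = 6.820 km/h.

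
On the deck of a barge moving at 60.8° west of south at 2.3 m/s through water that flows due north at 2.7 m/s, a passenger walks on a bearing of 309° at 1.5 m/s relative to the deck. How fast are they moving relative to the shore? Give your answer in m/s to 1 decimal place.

In east/north components (m/s): passenger relative to barge = (-1.166, 0.944); barge relative to water = (-2.008, -1.122); water relative to ground = (0.000, 2.700).
Sum = (-3.173, 2.522) m/s.
Speed = |(-3.173, 2.522)| = 4.053 m/s.

4.1 m/s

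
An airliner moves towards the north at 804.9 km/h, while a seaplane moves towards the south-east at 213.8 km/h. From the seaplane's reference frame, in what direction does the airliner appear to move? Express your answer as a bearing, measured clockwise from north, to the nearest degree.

Taking east as x and north as y: airliner velocity = (0.000, 804.900) km/h; seaplane velocity = (151.179, -151.179) km/h.
Velocity of airliner relative to seaplane = (0.000, 804.900) − (151.179, -151.179) = (-151.179, 956.079) km/h.
Bearing = atan2(-151.18, 956.08) = 351.01° clockwise from north.

351°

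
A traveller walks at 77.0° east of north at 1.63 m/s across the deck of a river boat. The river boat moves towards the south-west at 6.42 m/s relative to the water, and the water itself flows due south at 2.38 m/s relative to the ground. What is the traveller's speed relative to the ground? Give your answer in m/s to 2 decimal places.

In east/north components (m/s): traveller relative to river boat = (1.588, 0.367); river boat relative to water = (-4.540, -4.540); water relative to ground = (0.000, -2.380).
Sum = (-2.951, -6.553) m/s.
Speed = |(-2.951, -6.553)| = 7.187 m/s.

7.19 m/s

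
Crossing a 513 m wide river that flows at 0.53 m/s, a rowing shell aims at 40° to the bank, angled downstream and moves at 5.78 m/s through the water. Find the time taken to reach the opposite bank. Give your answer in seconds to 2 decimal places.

138.08 s

The component of the rowing shell's velocity perpendicular to the bank is 5.78 × sin 40° = 3.715 m/s.
The current is parallel to the bank, so it does not affect the crossing time.
Time = 513 / 3.715 = 138.077 s.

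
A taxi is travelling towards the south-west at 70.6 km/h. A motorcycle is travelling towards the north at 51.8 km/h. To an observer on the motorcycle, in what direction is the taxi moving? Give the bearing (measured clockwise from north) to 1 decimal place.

Taking east as x and north as y: taxi velocity = (-49.922, -49.922) km/h; motorcycle velocity = (0.000, 51.800) km/h.
Velocity of taxi relative to motorcycle = (-49.922, -49.922) − (0.000, 51.800) = (-49.922, -101.722) km/h.
Bearing = atan2(-49.92, -101.72) = 206.14° clockwise from north.

206.1°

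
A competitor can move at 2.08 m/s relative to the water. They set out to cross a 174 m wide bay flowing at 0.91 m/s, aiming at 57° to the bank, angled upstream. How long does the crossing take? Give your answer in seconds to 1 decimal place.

99.7 s

The component of the competitor's velocity perpendicular to the bank is 2.08 × sin 57° = 1.744 m/s.
Only the cross-stream component determines the crossing time; the current contributes nothing perpendicular to the bank.
Time = 174 / 1.744 = 99.746 s.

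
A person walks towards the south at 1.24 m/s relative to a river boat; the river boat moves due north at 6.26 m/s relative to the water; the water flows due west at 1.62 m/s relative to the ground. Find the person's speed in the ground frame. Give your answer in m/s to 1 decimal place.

5.3 m/s

In east/north components (m/s): person relative to river boat = (0.000, -1.240); river boat relative to water = (0.000, 6.260); water relative to ground = (-1.620, 0.000).
Sum = (-1.620, 5.020) m/s.
Speed = |(-1.620, 5.020)| = 5.275 m/s.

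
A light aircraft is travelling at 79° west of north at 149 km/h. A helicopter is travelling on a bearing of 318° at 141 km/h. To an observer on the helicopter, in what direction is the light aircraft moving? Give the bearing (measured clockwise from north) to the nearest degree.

Taking east as x and north as y: light aircraft velocity = (-146.262, 28.431) km/h; helicopter velocity = (-94.347, 104.783) km/h.
Velocity of light aircraft relative to helicopter = (-146.262, 28.431) − (-94.347, 104.783) = (-51.915, -76.353) km/h.
Bearing = atan2(-51.92, -76.35) = 214.21° clockwise from north.

214°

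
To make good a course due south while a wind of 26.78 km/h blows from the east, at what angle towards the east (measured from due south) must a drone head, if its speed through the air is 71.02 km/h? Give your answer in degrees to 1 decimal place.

22.2°

The wind pushes perpendicular to the desired track; the heading must have a component into the wind equal to 26.78 km/h: 71.02 sin θ = 26.78.
sin θ = 0.3771, so θ = 22.153°.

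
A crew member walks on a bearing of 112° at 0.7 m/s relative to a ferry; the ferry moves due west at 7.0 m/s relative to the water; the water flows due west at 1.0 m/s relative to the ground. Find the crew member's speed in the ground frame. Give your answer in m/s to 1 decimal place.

7.4 m/s

In east/north components (m/s): crew member relative to ferry = (0.649, -0.262); ferry relative to water = (-7.000, 0.000); water relative to ground = (-1.000, 0.000).
Sum = (-7.351, -0.262) m/s.
Speed = |(-7.351, -0.262)| = 7.356 m/s.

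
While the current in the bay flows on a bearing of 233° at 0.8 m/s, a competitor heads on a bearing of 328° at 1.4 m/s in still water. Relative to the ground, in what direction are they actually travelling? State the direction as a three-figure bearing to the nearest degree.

Taking east as x and north as y: velocity relative to the water = (-0.742, 1.187) m/s; the water relative to ground = (-0.639, -0.481) m/s.
Velocity relative to ground = (-0.742, 1.187) + (-0.639, -0.481) = (-1.381, 0.706) m/s.
Bearing = atan2(-1.38, 0.71) = 297.07° clockwise from north.

297°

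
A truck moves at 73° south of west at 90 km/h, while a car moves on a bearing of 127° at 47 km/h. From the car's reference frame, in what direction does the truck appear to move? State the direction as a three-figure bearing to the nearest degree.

Taking east as x and north as y: truck velocity = (-26.313, -86.067) km/h; car velocity = (37.536, -28.285) km/h.
Velocity of truck relative to car = (-26.313, -86.067) − (37.536, -28.285) = (-63.849, -57.782) km/h.
Bearing = atan2(-63.85, -57.78) = 227.86° clockwise from north.

228°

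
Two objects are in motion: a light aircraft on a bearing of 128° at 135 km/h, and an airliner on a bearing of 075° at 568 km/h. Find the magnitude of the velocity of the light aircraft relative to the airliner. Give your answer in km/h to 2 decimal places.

Taking east as x and north as y: light aircraft velocity = (106.381, -83.114) km/h; airliner velocity = (548.646, 147.009) km/h.
Velocity of light aircraft relative to airliner = (106.381, -83.114) − (548.646, 147.009) = (-442.264, -230.124) km/h.
Magnitude = |(-442.264, -230.124)| = 498.553 km/h.

498.55 km/h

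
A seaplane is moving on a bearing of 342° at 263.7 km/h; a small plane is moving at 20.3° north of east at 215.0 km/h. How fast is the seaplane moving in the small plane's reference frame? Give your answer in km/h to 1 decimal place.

333.5 km/h

Taking east as x and north as y: seaplane velocity = (-81.488, 250.794) km/h; small plane velocity = (201.646, 74.591) km/h.
Velocity of seaplane relative to small plane = (-81.488, 250.794) − (201.646, 74.591) = (-283.134, 176.202) km/h.
Magnitude = |(-283.134, 176.202)| = 333.485 km/h.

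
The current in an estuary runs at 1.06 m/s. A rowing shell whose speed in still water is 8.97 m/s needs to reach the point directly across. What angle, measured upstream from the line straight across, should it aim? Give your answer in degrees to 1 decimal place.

6.8°

To cancel the current, the upstream component of the rowing shell's velocity must equal the flow: 8.97 sin θ = 1.06.
sin θ = 1.06 / 8.97 = 0.1182.
θ = arcsin(0.1182) = 6.787°.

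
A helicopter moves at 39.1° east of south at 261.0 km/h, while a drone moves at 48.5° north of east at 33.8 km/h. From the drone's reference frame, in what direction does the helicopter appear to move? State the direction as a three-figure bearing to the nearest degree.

Taking east as x and north as y: helicopter velocity = (164.606, -202.548) km/h; drone velocity = (22.397, 25.315) km/h.
Velocity of helicopter relative to drone = (164.606, -202.548) − (22.397, 25.315) = (142.210, -227.863) km/h.
Bearing = atan2(142.21, -227.86) = 148.03° clockwise from north.

148°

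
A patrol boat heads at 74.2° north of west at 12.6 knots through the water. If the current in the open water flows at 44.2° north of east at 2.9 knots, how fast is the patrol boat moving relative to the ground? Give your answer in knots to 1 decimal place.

14.2 knots

Taking east as x and north as y: velocity relative to the water = (-3.431, 12.124) knots; the water relative to ground = (2.079, 2.022) knots.
Velocity relative to ground = (-3.431, 12.124) + (2.079, 2.022) = (-1.352, 14.146) knots.
Speed = |(-1.352, 14.146)| = 14.210 knots.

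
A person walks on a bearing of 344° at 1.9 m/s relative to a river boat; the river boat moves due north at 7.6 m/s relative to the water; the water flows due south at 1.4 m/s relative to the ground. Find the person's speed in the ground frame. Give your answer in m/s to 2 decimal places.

8.04 m/s

In east/north components (m/s): person relative to river boat = (-0.524, 1.826); river boat relative to water = (0.000, 7.600); water relative to ground = (0.000, -1.400).
Sum = (-0.524, 8.026) m/s.
Speed = |(-0.524, 8.026)| = 8.043 m/s.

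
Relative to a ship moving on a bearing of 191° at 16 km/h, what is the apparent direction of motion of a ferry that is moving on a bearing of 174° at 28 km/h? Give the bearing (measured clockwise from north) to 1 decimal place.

Taking east as x and north as y: ferry velocity = (2.927, -27.847) km/h; ship velocity = (-3.053, -15.706) km/h.
Velocity of ferry relative to ship = (2.927, -27.847) − (-3.053, -15.706) = (5.980, -12.141) km/h.
Bearing = atan2(5.98, -12.14) = 153.78° clockwise from north.

153.8°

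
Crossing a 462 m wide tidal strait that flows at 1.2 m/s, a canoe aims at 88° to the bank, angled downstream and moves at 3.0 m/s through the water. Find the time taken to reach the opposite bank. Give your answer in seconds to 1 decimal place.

154.1 s

The component of the canoe's velocity perpendicular to the bank is 3.0 × sin 88° = 2.998 m/s.
Only the cross-stream component determines the crossing time; the current contributes nothing perpendicular to the bank.
Time = 462 / 2.998 = 154.094 s.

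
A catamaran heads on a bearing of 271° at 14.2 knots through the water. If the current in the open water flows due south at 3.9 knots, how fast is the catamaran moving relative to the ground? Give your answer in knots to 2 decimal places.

14.66 knots

Taking east as x and north as y: velocity relative to the water = (-14.198, 0.248) knots; the water relative to ground = (0.000, -3.900) knots.
Velocity relative to ground = (-14.198, 0.248) + (0.000, -3.900) = (-14.198, -3.652) knots.
Speed = |(-14.198, -3.652)| = 14.660 knots.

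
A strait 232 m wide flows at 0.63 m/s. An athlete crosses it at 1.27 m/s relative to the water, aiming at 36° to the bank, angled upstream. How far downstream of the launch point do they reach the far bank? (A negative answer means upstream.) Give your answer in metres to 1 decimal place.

Perpendicular speed = 0.746 m/s; crossing time = 232 / 0.746 = 310.789 s.
Net downstream speed = -0.397 m/s.
Drift = -0.397 × 310.789 = -123.524 m (upstream).

-123.5 m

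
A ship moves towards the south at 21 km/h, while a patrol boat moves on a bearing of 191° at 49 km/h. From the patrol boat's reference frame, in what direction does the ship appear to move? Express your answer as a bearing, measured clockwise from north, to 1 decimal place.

Taking east as x and north as y: ship velocity = (0.000, -21.000) km/h; patrol boat velocity = (-9.350, -48.100) km/h.
Velocity of ship relative to patrol boat = (0.000, -21.000) − (-9.350, -48.100) = (9.350, 27.100) km/h.
Bearing = atan2(9.35, 27.10) = 19.03° clockwise from north.

019.0°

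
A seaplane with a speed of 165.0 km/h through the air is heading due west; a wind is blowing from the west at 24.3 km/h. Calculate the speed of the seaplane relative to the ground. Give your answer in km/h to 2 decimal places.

Taking east as x and north as y: velocity relative to the air = (-165.000, 0.000) km/h; the air relative to ground = (24.300, 0.000) km/h.
Velocity relative to ground = (-165.000, 0.000) + (24.300, 0.000) = (-140.700, 0.000) km/h.
Speed = |(-140.700, 0.000)| = 140.700 km/h.

140.70 km/h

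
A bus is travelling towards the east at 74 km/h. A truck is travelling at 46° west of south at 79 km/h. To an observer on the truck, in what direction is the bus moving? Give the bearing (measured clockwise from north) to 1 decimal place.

Taking east as x and north as y: bus velocity = (74.000, 0.000) km/h; truck velocity = (-56.828, -54.878) km/h.
Velocity of bus relative to truck = (74.000, 0.000) − (-56.828, -54.878) = (130.828, 54.878) km/h.
Bearing = atan2(130.83, 54.88) = 67.24° clockwise from north.

067.2°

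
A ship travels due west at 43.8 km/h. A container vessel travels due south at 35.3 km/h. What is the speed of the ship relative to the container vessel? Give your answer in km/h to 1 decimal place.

56.3 km/h

Taking east as x and north as y: ship velocity = (-43.800, 0.000) km/h; container vessel velocity = (0.000, -35.300) km/h.
Velocity of ship relative to container vessel = (-43.800, 0.000) − (0.000, -35.300) = (-43.800, 35.300) km/h.
Magnitude = |(-43.800, 35.300)| = 56.254 km/h.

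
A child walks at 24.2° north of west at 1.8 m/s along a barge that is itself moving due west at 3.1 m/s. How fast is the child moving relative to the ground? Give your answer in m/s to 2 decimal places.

Taking east as x and north as y: barge velocity = (-3.100, 0.000) m/s; child velocity relative to barge = (-1.642, 0.738) m/s.
Velocity relative to ground = (-3.100, 0.000) + (-1.642, 0.738) = (-4.742, 0.738) m/s.
Speed = |(-4.742, 0.738)| = 4.799 m/s.

4.80 m/s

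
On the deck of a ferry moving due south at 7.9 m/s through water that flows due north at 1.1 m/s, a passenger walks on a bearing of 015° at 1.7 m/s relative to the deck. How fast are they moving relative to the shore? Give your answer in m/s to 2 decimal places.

5.18 m/s

In east/north components (m/s): passenger relative to ferry = (0.440, 1.642); ferry relative to water = (0.000, -7.900); water relative to ground = (0.000, 1.100).
Sum = (0.440, -5.158) m/s.
Speed = |(0.440, -5.158)| = 5.177 m/s.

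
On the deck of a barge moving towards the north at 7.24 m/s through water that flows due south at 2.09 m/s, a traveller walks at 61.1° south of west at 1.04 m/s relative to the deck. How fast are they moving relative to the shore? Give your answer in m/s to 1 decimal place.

In east/north components (m/s): traveller relative to barge = (-0.503, -0.910); barge relative to water = (0.000, 7.240); water relative to ground = (0.000, -2.090).
Sum = (-0.503, 4.240) m/s.
Speed = |(-0.503, 4.240)| = 4.269 m/s.

4.3 m/s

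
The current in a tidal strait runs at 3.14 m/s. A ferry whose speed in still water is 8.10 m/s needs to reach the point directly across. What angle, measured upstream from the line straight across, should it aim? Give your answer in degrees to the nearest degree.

23°

To cancel the current, the upstream component of the ferry's velocity must equal the flow: 8.10 sin θ = 3.14.
sin θ = 3.14 / 8.10 = 0.3877.
θ = arcsin(0.3877) = 22.809°.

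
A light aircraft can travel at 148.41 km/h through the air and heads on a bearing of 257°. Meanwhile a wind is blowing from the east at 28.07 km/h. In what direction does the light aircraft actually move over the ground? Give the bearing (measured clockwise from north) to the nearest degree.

Taking east as x and north as y: velocity relative to the air = (-144.606, -33.385) km/h; the air relative to ground = (-28.070, 0.000) km/h.
Velocity relative to ground = (-144.606, -33.385) + (-28.070, 0.000) = (-172.676, -33.385) km/h.
Bearing = atan2(-172.68, -33.38) = 259.06° clockwise from north.

259°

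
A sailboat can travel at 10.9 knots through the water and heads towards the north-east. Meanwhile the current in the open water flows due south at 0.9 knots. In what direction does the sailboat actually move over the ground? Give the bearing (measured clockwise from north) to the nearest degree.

Taking east as x and north as y: velocity relative to the water = (7.707, 7.707) knots; the water relative to ground = (0.000, -0.900) knots.
Velocity relative to ground = (7.707, 7.707) + (0.000, -0.900) = (7.707, 6.807) knots.
Bearing = atan2(7.71, 6.81) = 48.55° clockwise from north.

049°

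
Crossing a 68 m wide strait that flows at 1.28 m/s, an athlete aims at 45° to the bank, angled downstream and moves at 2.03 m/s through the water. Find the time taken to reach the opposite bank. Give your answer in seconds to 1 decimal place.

The component of the athlete's velocity perpendicular to the bank is 2.03 × sin 45° = 1.435 m/s.
The current is parallel to the bank, so it does not affect the crossing time.
Time = 68 / 1.435 = 47.373 s.

47.4 s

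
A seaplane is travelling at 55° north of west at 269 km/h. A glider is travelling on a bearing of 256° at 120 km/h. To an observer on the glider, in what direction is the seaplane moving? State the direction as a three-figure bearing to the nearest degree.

Taking east as x and north as y: seaplane velocity = (-154.292, 220.352) km/h; glider velocity = (-116.435, -29.031) km/h.
Velocity of seaplane relative to glider = (-154.292, 220.352) − (-116.435, -29.031) = (-37.857, 249.383) km/h.
Bearing = atan2(-37.86, 249.38) = 351.37° clockwise from north.

351°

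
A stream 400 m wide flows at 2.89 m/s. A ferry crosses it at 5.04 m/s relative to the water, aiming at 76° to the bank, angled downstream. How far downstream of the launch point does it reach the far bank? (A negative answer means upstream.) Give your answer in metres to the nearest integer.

336 m

Perpendicular speed = 4.890 m/s; crossing time = 400 / 4.890 = 81.795 s.
Net downstream speed = 4.109 m/s.
Drift = 4.109 × 81.795 = 336.118 m (downstream).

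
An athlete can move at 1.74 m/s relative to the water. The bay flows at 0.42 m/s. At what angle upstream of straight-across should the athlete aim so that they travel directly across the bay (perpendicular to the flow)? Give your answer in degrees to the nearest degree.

To cancel the current, the upstream component of the athlete's velocity must equal the flow: 1.74 sin θ = 0.42.
sin θ = 0.42 / 1.74 = 0.2414.
θ = arcsin(0.2414) = 13.968°.

14°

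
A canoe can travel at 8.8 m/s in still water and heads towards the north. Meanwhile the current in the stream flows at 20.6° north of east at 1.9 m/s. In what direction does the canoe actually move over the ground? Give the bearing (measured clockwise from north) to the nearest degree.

Taking east as x and north as y: velocity relative to the water = (0.000, 8.800) m/s; the water relative to ground = (1.779, 0.668) m/s.
Velocity relative to ground = (0.000, 8.800) + (1.779, 0.668) = (1.779, 9.468) m/s.
Bearing = atan2(1.78, 9.47) = 10.64° clockwise from north.

011°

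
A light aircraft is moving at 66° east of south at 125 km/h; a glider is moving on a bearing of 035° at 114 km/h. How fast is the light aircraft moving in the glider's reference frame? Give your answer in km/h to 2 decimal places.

152.26 km/h

Taking east as x and north as y: light aircraft velocity = (114.193, -50.842) km/h; glider velocity = (65.388, 93.383) km/h.
Velocity of light aircraft relative to glider = (114.193, -50.842) − (65.388, 93.383) = (48.805, -144.225) km/h.
Magnitude = |(48.805, -144.225)| = 152.259 km/h.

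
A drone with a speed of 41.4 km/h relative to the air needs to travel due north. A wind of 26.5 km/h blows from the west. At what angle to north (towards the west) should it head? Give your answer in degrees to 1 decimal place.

The wind pushes perpendicular to the desired track; the heading must have a component into the wind equal to 26.5 km/h: 41.4 sin θ = 26.5.
sin θ = 0.6401, so θ = 39.799°.

39.8°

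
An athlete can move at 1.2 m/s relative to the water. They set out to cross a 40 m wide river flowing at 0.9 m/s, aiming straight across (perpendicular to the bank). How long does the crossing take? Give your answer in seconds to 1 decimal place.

The component of the athlete's velocity perpendicular to the bank is 1.2 m/s.
The current is parallel to the bank, so it does not affect the crossing time.
Time = 40 / 1.200 = 33.333 s.

33.3 s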